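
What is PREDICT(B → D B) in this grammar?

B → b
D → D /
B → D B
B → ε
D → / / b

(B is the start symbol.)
PREDICT(B → D B) = (FIRST(RHS) \ {ε}) ∪ (FOLLOW(B) if ε ∈ FIRST(RHS), i.e. RHS ⇒* ε)
FIRST(D) = { '/' }
FIRST(D B) = { '/' }
ε ∉ FIRST(D B), so FOLLOW(B) is not added.
PREDICT(B → D B) = { '/' }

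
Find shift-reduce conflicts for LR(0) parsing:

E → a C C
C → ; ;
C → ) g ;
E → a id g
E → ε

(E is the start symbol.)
A shift-reduce conflict occurs when an LR(0) state has both:
  - a complete (reduce) item [A → α .] (dot at the end), and
  - a shift item [B → β . c γ] (dot before a terminal).

Augment with E' → E and build the canonical LR(0) collection (I0 = CLOSURE({[E' → . E]}), then GOTO on every symbol after a dot until no new states appear). It has 12 states:
  I0: { [E → . a C C], [E → . a id g], [E → .], [E' → . E] }  — shift, reduce
  I1: { [E' → E .] }  — accept
  I2: { [C → . ) g ;], [C → . ; ;], [E → a . C C], [E → a . id g] }  — shift
  I3: { [C → ) . g ;] }  — shift
  I4: { [C → ; . ;] }  — shift
  I5: { [C → . ) g ;], [C → . ; ;], [E → a C . C] }  — shift
  I6: { [E → a id . g] }  — shift
  I7: { [E → a id g .] }  — reduce
  I8: { [E → a C C .] }  — reduce
  I9: { [C → ; ; .] }  — reduce
  I10: { [C → ) g . ;] }  — shift
  I11: { [C → ) g ; .] }  — reduce

I0 contains reduce item [E → .] and shift items [E → . a C C], [E → . a id g] — shift-reduce conflict.

Answer: Yes — I0: [E → .] vs [E → . a C C]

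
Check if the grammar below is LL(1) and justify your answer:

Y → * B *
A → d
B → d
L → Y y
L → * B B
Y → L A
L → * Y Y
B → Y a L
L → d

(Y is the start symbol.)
Relevant sets:
  FIRST(L) = { '*', 'd' }
  FIRST(Y) = { '*', 'd' }

For Y:
  PREDICT(Y → '*' B '*') = { '*' }
  PREDICT(Y → L A) = { '*', 'd' }
For B:
  PREDICT(B → d) = { 'd' }
  PREDICT(B → Y a L) = { '*', 'd' }
For L:
  PREDICT(L → Y y) = { '*', 'd' }
  PREDICT(L → '*' B B) = { '*' }
  PREDICT(L → '*' Y Y) = { '*' }
  PREDICT(L → d) = { 'd' }
A has a single production, so nothing to check there.

Conflict found: Predict set conflict for Y: { '*' }
The grammar is NOT LL(1).

Answer: No. Predict set conflict for Y: { '*' }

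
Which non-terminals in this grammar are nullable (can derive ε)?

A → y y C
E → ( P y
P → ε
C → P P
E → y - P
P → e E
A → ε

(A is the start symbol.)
{ 'A', 'C', 'P' }

A non-terminal is nullable if it can derive ε (the empty string): either it has an ε-production, or it has a production whose right-hand side consists entirely of nullable non-terminals.

ε-productions: P → ε, A → ε
So P, A are immediately nullable.
C → P P: every symbol on the right is nullable, so C is nullable too.
No further non-terminal can be added: every production for the remaining non-terminals contains a terminal or a non-nullable non-terminal.
Nullable = { 'A', 'C', 'P' }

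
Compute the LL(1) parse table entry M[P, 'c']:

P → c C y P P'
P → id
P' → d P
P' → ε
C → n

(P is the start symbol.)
P → c C y P P'

To find M[P, 'c'], we find productions for P where 'c' is in the predict set (PREDICT(N → α) = (FIRST(α) \ {ε}) ∪ (FOLLOW(N) if α ⇒* ε)).

P → c C y P P': PREDICT = { 'c' }
  'c' is in predict set, so this production goes in M[P, 'c']
P → id: PREDICT = { 'id' }

M[P, 'c'] = P → c C y P P'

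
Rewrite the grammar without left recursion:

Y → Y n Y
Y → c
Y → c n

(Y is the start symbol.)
Y → c Y'
Y → c n Y'
Y' → n Y Y'
Y' → ε

Y is directly left-recursive. The standard transformation for
  A → A α₁ | ... | A α_m | β₁ | ... | β_n
is
  A  → β₁ A' | ... | β_n A'
  A' → α₁ A' | ... | α_m A' | ε

Y → c becomes Y → c Y'
Y → c n becomes Y → c n Y'
Y → Y n Y becomes Y' → n Y Y'
Add Y' → ε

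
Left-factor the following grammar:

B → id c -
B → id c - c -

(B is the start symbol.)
B → id c - B'
B' → ε
B' → c -

Left-factoring transforms A → αβ₁ | αβ₂ into A → αA' and A' → β₁ | β₂
(α is the longest common prefix among the alternatives). Repeat until
no nonterminal has two alternatives with a common prefix.

Round 1: B has alternatives sharing prefix 'id c -'. Introduce B': B → id c - B'
  Add: B' → ε
  Add: B' → c -

No remaining common prefixes — done.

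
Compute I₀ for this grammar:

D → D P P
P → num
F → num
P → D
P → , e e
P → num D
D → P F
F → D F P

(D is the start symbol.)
First, augment the grammar with D' → D
I₀ = CLOSURE({ [D' → . D] }):
  [D' → . D] has the dot before D: add [D → . D P P], [D → . P F]
  [D → . P F] has the dot before P: add [P → . num], [P → . D], [P → . , e e], [P → . num D]
No further items can be added.

I₀ = { [D → . D P P], [D → . P F], [D' → . D], [P → . , e e], [P → . D], [P → . num D], [P → . num] }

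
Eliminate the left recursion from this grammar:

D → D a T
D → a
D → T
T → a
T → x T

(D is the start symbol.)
D → a D'
D → T D'
D' → a T D'
D' → ε
T → a
T → x T

D is directly left-recursive. The standard transformation for
  A → A α₁ | ... | A α_m | β₁ | ... | β_n
is
  A  → β₁ A' | ... | β_n A'
  A' → α₁ A' | ... | α_m A' | ε

D → a becomes D → a D'
D → T becomes D → T D'
D → D a T becomes D' → a T D'
Add D' → ε

Productions for other non-terminals are unchanged:
  T → a
  T → x T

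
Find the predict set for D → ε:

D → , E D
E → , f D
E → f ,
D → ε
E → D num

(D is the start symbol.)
PREDICT(D → ε) = (FIRST(RHS) \ {ε}) ∪ (FOLLOW(D) if ε ∈ FIRST(RHS), i.e. RHS ⇒* ε)
The right-hand side is ε (FIRST(ε) = { ε }), so the predict set is FOLLOW(D) = { $, ',', 'num' }
PREDICT(D → ε) = { $, ',', 'num' }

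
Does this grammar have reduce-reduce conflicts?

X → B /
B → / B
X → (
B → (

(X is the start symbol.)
Augment with X' → X and build the canonical LR(0) collection (I0 = CLOSURE({[X' → . X]}), then GOTO on every symbol after a dot until no new states appear). It has 8 states:
  I0: { [B → . (], [B → . / B], [X → . (], [X → . B /], [X' → . X] }  — shift
  I1: { [B → ( .], [X → ( .] }  — 2 reduces
  I2: { [B → . (], [B → . / B], [B → / . B] }  — shift
  I3: { [X → B . /] }  — shift
  I4: { [X' → X .] }  — accept
  I5: { [X → B / .] }  — reduce
  I6: { [B → ( .] }  — reduce
  I7: { [B → / B .] }  — reduce

I1 contains complete items [B → ( .], [X → ( .] — reduce-reduce conflict.

Answer: Yes — I1: [B → ( .] vs [X → ( .]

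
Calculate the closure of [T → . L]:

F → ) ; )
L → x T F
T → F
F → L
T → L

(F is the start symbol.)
{ [L → . x T F], [T → . L] }

To compute CLOSURE, for each item [A → α.Bβ] where B is a non-terminal, add [B → .γ] for all productions B → γ; repeat for the newly added items until nothing changes.

Start with: [T → . L]
  [T → . L] has the dot before L: add [L → . x T F]
No further items can be added.

CLOSURE = { [L → . x T F], [T → . L] }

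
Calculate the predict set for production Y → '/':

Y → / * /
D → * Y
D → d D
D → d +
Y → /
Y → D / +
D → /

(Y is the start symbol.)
{ '/' }

PREDICT(Y → '/') = (FIRST(RHS) \ {ε}) ∪ (FOLLOW(Y) if ε ∈ FIRST(RHS), i.e. RHS ⇒* ε)
FIRST('/') = { '/' }
ε ∉ FIRST('/'), so FOLLOW(Y) is not added.
PREDICT(Y → '/') = { '/' }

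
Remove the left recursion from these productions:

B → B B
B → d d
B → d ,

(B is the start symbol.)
B → d d B'
B → d , B'
B' → B B'
B' → ε

B is directly left-recursive. The standard transformation for
  A → A α₁ | ... | A α_m | β₁ | ... | β_n
is
  A  → β₁ A' | ... | β_n A'
  A' → α₁ A' | ... | α_m A' | ε

B → d d becomes B → d d B'
B → d , becomes B → d , B'
B → B B becomes B' → B B'
Add B' → ε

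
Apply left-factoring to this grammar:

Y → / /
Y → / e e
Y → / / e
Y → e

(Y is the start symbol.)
Y → / Y'
Y' → / Y''
Y'' → ε
Y'' → e
Y' → e e
Y → e

Left-factoring transforms A → αβ₁ | αβ₂ into A → αA' and A' → β₁ | β₂
(α is the longest common prefix among the alternatives). Repeat until
no nonterminal has two alternatives with a common prefix.

Round 1: Y has alternatives sharing prefix '/'. Introduce Y': Y → / Y'
  Add: Y' → /
  Add: Y' → e e
  Add: Y' → / e

Round 2: Y' has alternatives sharing prefix '/'. Introduce Y'': Y' → / Y''
  Add: Y'' → ε
  Add: Y'' → e

No remaining common prefixes — done.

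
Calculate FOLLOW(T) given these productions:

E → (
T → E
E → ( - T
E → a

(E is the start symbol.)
In E → ( - T: T is at the end, add FOLLOW(E)

The FOLLOW sets referred to above (computed the same way, to a fixed point):
  FOLLOW(E) = { $ }

Taking the union: FOLLOW(T) = { $ }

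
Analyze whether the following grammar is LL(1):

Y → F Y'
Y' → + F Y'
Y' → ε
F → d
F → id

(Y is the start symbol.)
A grammar is LL(1) if for each non-terminal N with multiple productions, the predict sets of those productions are pairwise disjoint, where PREDICT(N → α) = (FIRST(α) \ {ε}) ∪ (FOLLOW(N) if α ⇒* ε).

Relevant sets:
  FOLLOW(Y') = { $ }

For Y':
  PREDICT(Y' → '+' F Y') = { '+' }
  PREDICT(Y' → ε) = { $ }
For F:
  PREDICT(F → d) = { 'd' }
  PREDICT(F → id) = { 'id' }
Y has a single production, so nothing to check there.

All predict sets are disjoint. The grammar IS LL(1).

Answer: Yes, the grammar is LL(1).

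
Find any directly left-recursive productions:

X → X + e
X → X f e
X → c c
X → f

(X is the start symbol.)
Yes, X is left-recursive

Direct left recursion occurs when N → N α for some non-terminal N (the right-hand side begins with the left-hand side itself).

X → X + e: LEFT RECURSIVE (starts with X)
X → X f e: LEFT RECURSIVE (starts with X)
X → c c: starts with c
X → f: starts with f

The grammar has direct left recursion on: X.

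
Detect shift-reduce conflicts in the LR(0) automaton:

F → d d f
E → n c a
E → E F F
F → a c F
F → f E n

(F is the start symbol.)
No shift-reduce conflicts

Augment with F' → F and build the canonical LR(0) collection (I0 = CLOSURE({[F' → . F]}), then GOTO on every symbol after a dot until no new states appear). It has 16 states:
  I0: { [F → . a c F], [F → . d d f], [F → . f E n], [F' → . F] }  — shift
  I1: { [F' → F .] }  — accept
  I2: { [F → a . c F] }  — shift
  I3: { [F → d . d f] }  — shift
  I4: { [E → . E F F], [E → . n c a], [F → f . E n] }  — shift
  I5: { [E → E . F F], [F → . a c F], [F → . d d f], [F → . f E n], [F → f E . n] }  — shift
  I6: { [E → n . c a] }  — shift
  I7: { [E → n c . a] }  — shift
  I8: { [E → n c a .] }  — reduce
  I9: { [E → E F . F], [F → . a c F], [F → . d d f], [F → . f E n] }  — shift
  I10: { [F → f E n .] }  — reduce
  I11: { [E → E F F .] }  — reduce
  I12: { [F → d d . f] }  — shift
  I13: { [F → d d f .] }  — reduce
  I14: { [F → . a c F], [F → . d d f], [F → . f E n], [F → a c . F] }  — shift
  I15: { [F → a c F .] }  — reduce

No state contains both a complete item and a shift item.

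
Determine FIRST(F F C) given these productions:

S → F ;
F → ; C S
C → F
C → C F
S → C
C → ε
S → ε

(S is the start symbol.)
{ ';' }

FIRST sets of the non-terminals involved (from the grammar, by fixed-point iteration):
  FIRST(F) = { ';' }

To compute FIRST(F F C), process the symbols left to right:
Symbol F is a non-terminal. Add FIRST(F) \ {ε} = { ';' }
F is not nullable (ε ∉ FIRST(F)), so stop here.
FIRST(F F C) = { ';' }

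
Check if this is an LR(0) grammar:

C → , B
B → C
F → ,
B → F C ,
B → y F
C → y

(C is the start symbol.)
No. Shift-reduce conflict between [F → , .] and [B → . y F]

Augment with C' → C and build the canonical LR(0) collection (I0 = CLOSURE({[C' → . C]}), then GOTO on every symbol after a dot until no new states appear). It has 13 states:
  I0: { [C → . , B], [C → . y], [C' → . C] }  — shift
  I1: { [B → . C], [B → . F C ,], [B → . y F], [C → , . B], [C → . , B], [C → . y], [F → . ,] }  — shift
  I2: { [C' → C .] }  — accept
  I3: { [C → y .] }  — reduce
  I4: { [B → . C], [B → . F C ,], [B → . y F], [C → , . B], [C → . , B], [C → . y], [F → , .], [F → . ,] }  — shift, reduce
  I5: { [C → , B .] }  — reduce
  I6: { [B → C .] }  — reduce
  I7: { [B → F . C ,], [C → . , B], [C → . y] }  — shift
  I8: { [B → y . F], [C → y .], [F → . ,] }  — shift, reduce
  I9: { [F → , .] }  — reduce
  I10: { [B → y F .] }  — reduce
  I11: { [B → F C . ,] }  — shift
  I12: { [B → F C , .] }  — reduce

Conflict in state I4:
  Shift-reduce conflict between [F → , .] and [B → . y F]
So the grammar is NOT LR(0).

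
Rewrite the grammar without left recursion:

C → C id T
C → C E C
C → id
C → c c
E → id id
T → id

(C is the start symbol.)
C is directly left-recursive. The standard transformation for
  A → A α₁ | ... | A α_m | β₁ | ... | β_n
is
  A  → β₁ A' | ... | β_n A'
  A' → α₁ A' | ... | α_m A' | ε

C → id becomes C → id C'
C → c c becomes C → c c C'
C → C id T becomes C' → id T C'
C → C E C becomes C' → E C C'
Add C' → ε

Productions for other non-terminals are unchanged:
  E → id id
  T → id

Resulting grammar:
C → id C'
C → c c C'
C' → id T C'
C' → E C C'
C' → ε
E → id id
T → id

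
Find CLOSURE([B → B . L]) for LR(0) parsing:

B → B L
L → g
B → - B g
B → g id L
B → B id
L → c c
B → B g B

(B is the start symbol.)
To compute CLOSURE, for each item [A → α.Bβ] where B is a non-terminal, add [B → .γ] for all productions B → γ; repeat for the newly added items until nothing changes.

Start with: [B → B . L]
  [B → B . L] has the dot before L: add [L → . g], [L → . c c]
No further items can be added.

CLOSURE = { [B → B . L], [L → . c c], [L → . g] }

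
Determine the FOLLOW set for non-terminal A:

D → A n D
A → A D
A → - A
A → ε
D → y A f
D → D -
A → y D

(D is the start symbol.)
{ '-', 'f', 'n', 'y' }

To compute FOLLOW(A), find every occurrence of A on a right-hand side N → α A β: add FIRST(β) \ {ε}, and if β is empty or nullable also add FOLLOW(N). Iterate to a fixed point.

In D → A n D: A is followed by n D, add FIRST(n D) \ {ε} = { 'n' }
In A → A D: A is followed by D, add FIRST(D) \ {ε} = { '-', 'n', 'y' }
In A → - A: A is at the end; this adds FOLLOW(A) to itself — nothing new
In D → y A f: A is followed by f, add FIRST(f) \ {ε} = { 'f' }

Taking the union: FOLLOW(A) = { '-', 'f', 'n', 'y' }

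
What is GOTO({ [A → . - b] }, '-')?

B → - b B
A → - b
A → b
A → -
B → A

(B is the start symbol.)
GOTO(I, '-') = CLOSURE({ [A → αX.β] : [A → α.Xβ] ∈ I, X = '-' })

Items with dot before '-', with the dot advanced:
  [A → . - b] → [A → - . b]
Closure adds nothing (no advanced item has the dot before a non-terminal).

GOTO = { [A → - . b] }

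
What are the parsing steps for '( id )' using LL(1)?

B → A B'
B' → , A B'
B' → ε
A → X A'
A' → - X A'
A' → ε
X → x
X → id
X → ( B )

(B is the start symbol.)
Stack is shown with the top on the left.

Stack               Input     Action
------------------------------------
B $                 ( id ) $  output B → A B'
A B' $              ( id ) $  output A → X A'
X A' B' $           ( id ) $  output X → ( B )
( B ) A' B' $       ( id ) $  match '('
B ) A' B' $         id ) $    output B → A B'
A B' ) A' B' $      id ) $    output A → X A'
X A' B' ) A' B' $   id ) $    output X → id
id A' B' ) A' B' $  id ) $    match 'id'
A' B' ) A' B' $     ) $       output A' → ε
B' ) A' B' $        ) $       output B' → ε
) A' B' $           ) $       match ')'
A' B' $             $         output A' → ε
B' $                $         output B' → ε
$                   $         accept

The string is accepted.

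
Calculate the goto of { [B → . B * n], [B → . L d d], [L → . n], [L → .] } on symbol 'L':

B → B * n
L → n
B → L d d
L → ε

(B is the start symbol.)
{ [B → L . d d] }

GOTO(I, 'L') = CLOSURE({ [A → αX.β] : [A → α.Xβ] ∈ I, X = 'L' })

Items with dot before 'L', with the dot advanced:
  [B → . L d d] → [B → L . d d]
Closure adds nothing (no advanced item has the dot before a non-terminal).

GOTO = { [B → L . d d] }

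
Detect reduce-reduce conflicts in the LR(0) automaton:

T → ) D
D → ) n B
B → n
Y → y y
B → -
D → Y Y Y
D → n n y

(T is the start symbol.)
A reduce-reduce conflict occurs when an LR(0) state has two complete items [A → α .] and [B → β .] — both call for a reduction, and with no lookahead the parser cannot choose between them.

Augment with T' → T and build the canonical LR(0) collection (I0 = CLOSURE({[T' → . T]}), then GOTO on every symbol after a dot until no new states appear). It has 17 states:
  I0: { [T → . ) D], [T' → . T] }  — shift
  I1: { [D → . ) n B], [D → . Y Y Y], [D → . n n y], [T → ) . D], [Y → . y y] }  — shift
  I2: { [T' → T .] }  — accept
  I3: { [D → ) . n B] }  — shift
  I4: { [T → ) D .] }  — reduce
  I5: { [D → Y . Y Y], [Y → . y y] }  — shift
  I6: { [D → n . n y] }  — shift
  I7: { [Y → y . y] }  — shift
  I8: { [Y → y y .] }  — reduce
  I9: { [D → n n . y] }  — shift
  I10: { [D → n n y .] }  — reduce
  I11: { [D → Y Y . Y], [Y → . y y] }  — shift
  I12: { [D → Y Y Y .] }  — reduce
  I13: { [B → . -], [B → . n], [D → ) n . B] }  — shift
  I14: { [B → - .] }  — reduce
  I15: { [D → ) n B .] }  — reduce
  I16: { [B → n .] }  — reduce

No state contains more than one complete item.

Answer: No reduce-reduce conflicts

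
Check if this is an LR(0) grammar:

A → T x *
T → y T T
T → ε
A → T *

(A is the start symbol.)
No. Shift-reduce conflict between [T → .] and [T → . y T T]

Augment with A' → A and build the canonical LR(0) collection (I0 = CLOSURE({[A' → . A]}), then GOTO on every symbol after a dot until no new states appear). It has 9 states:
  I0: { [A → . T *], [A → . T x *], [A' → . A], [T → . y T T], [T → .] }  — shift, reduce
  I1: { [A' → A .] }  — accept
  I2: { [A → T . *], [A → T . x *] }  — shift
  I3: { [T → . y T T], [T → .], [T → y . T T] }  — shift, reduce
  I4: { [T → . y T T], [T → .], [T → y T . T] }  — shift, reduce
  I5: { [T → y T T .] }  — reduce
  I6: { [A → T * .] }  — reduce
  I7: { [A → T x . *] }  — shift
  I8: { [A → T x * .] }  — reduce

Conflict in state I0:
  Shift-reduce conflict between [T → .] and [T → . y T T]
So the grammar is NOT LR(0).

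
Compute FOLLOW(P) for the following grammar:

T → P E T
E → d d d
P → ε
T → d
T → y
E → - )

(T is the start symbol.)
{ '-', 'd' }

To compute FOLLOW(P), find every occurrence of P on a right-hand side N → α P β: add FIRST(β) \ {ε}, and if β is empty or nullable also add FOLLOW(N). Iterate to a fixed point.

In T → P E T: P is followed by E T, add FIRST(E T) \ {ε} = { '-', 'd' }

Taking the union: FOLLOW(P) = { '-', 'd' }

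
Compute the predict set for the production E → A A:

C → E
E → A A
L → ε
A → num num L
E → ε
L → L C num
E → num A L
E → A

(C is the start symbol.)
PREDICT(E → A A) = (FIRST(RHS) \ {ε}) ∪ (FOLLOW(E) if ε ∈ FIRST(RHS), i.e. RHS ⇒* ε)
FIRST(A) = { 'num' }
FIRST(A A) = { 'num' }
ε ∉ FIRST(A A), so FOLLOW(E) is not added.
PREDICT(E → A A) = { 'num' }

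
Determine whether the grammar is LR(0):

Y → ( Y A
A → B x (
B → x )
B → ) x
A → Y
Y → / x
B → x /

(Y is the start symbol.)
Augment with Y' → Y and build the canonical LR(0) collection (I0 = CLOSURE({[Y' → . Y]}), then GOTO on every symbol after a dot until no new states appear). It has 16 states:
  I0: { [Y → . ( Y A], [Y → . / x], [Y' → . Y] }  — shift
  I1: { [Y → ( . Y A], [Y → . ( Y A], [Y → . / x] }  — shift
  I2: { [Y → / . x] }  — shift
  I3: { [Y' → Y .] }  — accept
  I4: { [Y → / x .] }  — reduce
  I5: { [A → . B x (], [A → . Y], [B → . ) x], [B → . x )], [B → . x /], [Y → ( Y . A], [Y → . ( Y A], [Y → . / x] }  — shift
  I6: { [B → ) . x] }  — shift
  I7: { [Y → ( Y A .] }  — reduce
  I8: { [A → B . x (] }  — shift
  I9: { [A → Y .] }  — reduce
  I10: { [B → x . )], [B → x . /] }  — shift
  I11: { [B → x ) .] }  — reduce
  I12: { [B → x / .] }  — reduce
  I13: { [A → B x . (] }  — shift
  I14: { [A → B x ( .] }  — reduce
  I15: { [B → ) x .] }  — reduce

Every state is either a pure shift/goto state or contains exactly one complete item and nothing to shift — no conflicts. The grammar is LR(0).

Answer: Yes, the grammar is LR(0)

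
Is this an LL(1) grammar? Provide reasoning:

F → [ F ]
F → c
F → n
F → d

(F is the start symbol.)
A grammar is LL(1) if for each non-terminal N with multiple productions, the predict sets of those productions are pairwise disjoint, where PREDICT(N → α) = (FIRST(α) \ {ε}) ∪ (FOLLOW(N) if α ⇒* ε).

For F:
  PREDICT(F → '[' F ']') = { '[' }
  PREDICT(F → c) = { 'c' }
  PREDICT(F → n) = { 'n' }
  PREDICT(F → d) = { 'd' }

All predict sets are disjoint. The grammar IS LL(1).

Answer: Yes, the grammar is LL(1).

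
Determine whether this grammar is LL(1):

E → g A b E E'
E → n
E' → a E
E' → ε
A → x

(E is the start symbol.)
A grammar is LL(1) if for each non-terminal N with multiple productions, the predict sets of those productions are pairwise disjoint, where PREDICT(N → α) = (FIRST(α) \ {ε}) ∪ (FOLLOW(N) if α ⇒* ε).

Relevant sets:
  FOLLOW(E') = { $, 'a' }

For E:
  PREDICT(E → g A b E E') = { 'g' }
  PREDICT(E → n) = { 'n' }
For E':
  PREDICT(E' → a E) = { 'a' }
  PREDICT(E' → ε) = { $, 'a' }
A has a single production, so nothing to check there.

Conflict found: Predict set conflict for E': { 'a' }
The grammar is NOT LL(1).

Answer: No. Predict set conflict for E': { 'a' }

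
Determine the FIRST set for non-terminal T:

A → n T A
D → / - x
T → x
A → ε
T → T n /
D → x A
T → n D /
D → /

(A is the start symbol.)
To compute FIRST(T), examine every production with T on the left-hand side, reading each right-hand side left to right until a non-nullable symbol is reached.

From T → x:
  - x is a terminal: add 'x' and stop
From T → T n /:
  - T is the symbol being defined: contributes nothing new
    T is not nullable, so stop
From T → n D /:
  - n is a terminal: add 'n' and stop

Collecting: FIRST(T) = { 'n', 'x' }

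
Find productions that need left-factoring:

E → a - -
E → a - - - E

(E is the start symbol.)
Yes, E has productions with common prefix 'a - -'

Left-factoring is needed when two productions for the same non-terminal
share a common prefix on the right-hand side.

Productions for E:
  E → a - -
  E → a - - - E

Found common prefix 'a - -' in productions for E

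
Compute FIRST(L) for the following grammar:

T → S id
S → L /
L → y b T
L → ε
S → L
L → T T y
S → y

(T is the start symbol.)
To compute FIRST(L), examine every production with L on the left-hand side, reading each right-hand side left to right until a non-nullable symbol is reached.

FIRST sets of the other non-terminals involved (by the same procedure, iterated to a fixed point):
  FIRST(T) = { '/', 'id', 'y' }

From L → y b T:
  - y is a terminal: add 'y' and stop
From L → ε:
  - ε-production, so ε ∈ FIRST(L)
From L → T T y:
  - T is a non-terminal: add FIRST(T) \ {ε} = { '/', 'id', 'y' }
    T is not nullable, so stop

Collecting: FIRST(L) = { '/', 'id', 'y', ε }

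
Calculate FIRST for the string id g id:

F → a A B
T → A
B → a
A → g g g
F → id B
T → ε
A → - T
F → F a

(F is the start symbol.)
{ 'id' }

To compute FIRST(id g id), process the symbols left to right:
Symbol id is a terminal. Add 'id' and stop.
FIRST(id g id) = { 'id' }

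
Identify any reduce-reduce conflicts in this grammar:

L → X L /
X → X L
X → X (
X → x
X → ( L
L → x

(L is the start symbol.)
Yes — I4: [L → x .] vs [X → x .]

Augment with L' → L and build the canonical LR(0) collection (I0 = CLOSURE({[L' → . L]}), then GOTO on every symbol after a dot until no new states appear). It has 9 states:
  I0: { [L → . X L /], [L → . x], [L' → . L], [X → . ( L], [X → . X (], [X → . X L], [X → . x] }  — shift
  I1: { [L → . X L /], [L → . x], [X → ( . L], [X → . ( L], [X → . X (], [X → . X L], [X → . x] }  — shift
  I2: { [L' → L .] }  — accept
  I3: { [L → . X L /], [L → . x], [L → X . L /], [X → . ( L], [X → . X (], [X → . X L], [X → . x], [X → X . (], [X → X . L] }  — shift
  I4: { [L → x .], [X → x .] }  — 2 reduces
  I5: { [L → . X L /], [L → . x], [X → ( . L], [X → . ( L], [X → . X (], [X → . X L], [X → . x], [X → X ( .] }  — shift, reduce
  I6: { [L → X L . /], [X → X L .] }  — shift, reduce
  I7: { [L → X L / .] }  — reduce
  I8: { [X → ( L .] }  — reduce

I4 contains complete items [L → x .], [X → x .] — reduce-reduce conflict.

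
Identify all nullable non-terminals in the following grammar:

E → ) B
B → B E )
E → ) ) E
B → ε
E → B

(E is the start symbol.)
{ 'B', 'E' }

A non-terminal is nullable if it can derive ε (the empty string): either it has an ε-production, or it has a production whose right-hand side consists entirely of nullable non-terminals.

ε-productions: B → ε
So B is immediately nullable.
E → B: every symbol on the right is nullable, so E is nullable too.
Every non-terminal is now nullable.
Nullable = { 'B', 'E' }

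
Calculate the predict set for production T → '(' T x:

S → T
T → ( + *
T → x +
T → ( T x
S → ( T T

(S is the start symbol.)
{ '(' }

PREDICT(T → '(' T x) = (FIRST(RHS) \ {ε}) ∪ (FOLLOW(T) if ε ∈ FIRST(RHS), i.e. RHS ⇒* ε)
FIRST('(' T x) = { '(' }
ε ∉ FIRST('(' T x), so FOLLOW(T) is not added.
PREDICT(T → '(' T x) = { '(' }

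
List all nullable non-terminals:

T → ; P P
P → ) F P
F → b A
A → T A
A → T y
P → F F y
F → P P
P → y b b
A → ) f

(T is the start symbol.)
None

There are no ε-productions, so no non-terminal can derive ε.
No non-terminals are nullable.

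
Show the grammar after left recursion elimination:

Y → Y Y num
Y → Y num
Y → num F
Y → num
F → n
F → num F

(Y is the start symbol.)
Y → num F Y'
Y → num Y'
Y' → Y num Y'
Y' → num Y'
Y' → ε
F → n
F → num F

Y is directly left-recursive. The standard transformation for
  A → A α₁ | ... | A α_m | β₁ | ... | β_n
is
  A  → β₁ A' | ... | β_n A'
  A' → α₁ A' | ... | α_m A' | ε

Y → num F becomes Y → num F Y'
Y → num becomes Y → num Y'
Y → Y Y num becomes Y' → Y num Y'
Y → Y num becomes Y' → num Y'
Add Y' → ε

Productions for other non-terminals are unchanged:
  F → n
  F → num F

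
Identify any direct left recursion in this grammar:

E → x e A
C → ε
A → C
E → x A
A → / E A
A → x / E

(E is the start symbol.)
Direct left recursion occurs when N → N α for some non-terminal N (the right-hand side begins with the left-hand side itself).

E → x e A: starts with x
C → ε: starts with ε
A → C: starts with C
E → x A: starts with x
A → / E A: starts with '/'
A → x / E: starts with x

No direct left recursion found.

Answer: No direct left recursion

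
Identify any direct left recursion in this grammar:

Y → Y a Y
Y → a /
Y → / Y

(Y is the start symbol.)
Yes, Y is left-recursive

Direct left recursion occurs when N → N α for some non-terminal N (the right-hand side begins with the left-hand side itself).

Y → Y a Y: LEFT RECURSIVE (starts with Y)
Y → a /: starts with a
Y → / Y: starts with '/'

The grammar has direct left recursion on: Y.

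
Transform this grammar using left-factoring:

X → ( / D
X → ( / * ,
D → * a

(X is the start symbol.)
X → ( / X'
X' → D
X' → * ,
D → * a

Left-factoring transforms A → αβ₁ | αβ₂ into A → αA' and A' → β₁ | β₂
(α is the longest common prefix among the alternatives). Repeat until
no nonterminal has two alternatives with a common prefix.

Round 1: X has alternatives sharing prefix '( /'. Introduce X': X → ( / X'
  Add: X' → D
  Add: X' → * ,

No remaining common prefixes — done.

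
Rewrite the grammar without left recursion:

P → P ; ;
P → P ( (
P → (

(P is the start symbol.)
P is directly left-recursive. The standard transformation for
  A → A α₁ | ... | A α_m | β₁ | ... | β_n
is
  A  → β₁ A' | ... | β_n A'
  A' → α₁ A' | ... | α_m A' | ε

P → ( becomes P → ( P'
P → P ; ; becomes P' → ; ; P'
P → P ( ( becomes P' → ( ( P'
Add P' → ε

Resulting grammar:
P → ( P'
P' → ; ; P'
P' → ( ( P'
P' → ε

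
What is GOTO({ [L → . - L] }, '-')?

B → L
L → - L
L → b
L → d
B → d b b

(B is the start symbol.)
GOTO(I, '-') = CLOSURE({ [A → αX.β] : [A → α.Xβ] ∈ I, X = '-' })

Items with dot before '-', with the dot advanced:
  [L → . - L] → [L → - . L]
Closure of the advanced items:
  [L → - . L] has the dot before L: add [L → . - L], [L → . b], [L → . d]

GOTO = { [L → - . L], [L → . - L], [L → . b], [L → . d] }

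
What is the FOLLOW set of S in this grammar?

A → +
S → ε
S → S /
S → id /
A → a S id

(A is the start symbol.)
{ '/', 'id' }

To compute FOLLOW(S), find every occurrence of S on a right-hand side N → α S β: add FIRST(β) \ {ε}, and if β is empty or nullable also add FOLLOW(N). Iterate to a fixed point.

In S → S /: S is followed by '/', add FIRST('/') \ {ε} = { '/' }
In A → a S id: S is followed by id, add FIRST(id) \ {ε} = { 'id' }

Taking the union: FOLLOW(S) = { '/', 'id' }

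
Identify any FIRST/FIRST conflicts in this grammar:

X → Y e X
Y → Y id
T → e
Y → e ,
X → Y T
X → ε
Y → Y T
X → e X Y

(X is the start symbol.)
FIRST sets of the non-terminals at (or reachable through a nullable prefix from) the front of some alternative:
  FIRST(Y) = { 'e' }

Productions for X:
  X → Y e X: FIRST = { 'e' }
  X → Y T: FIRST = { 'e' }
  X → ε: FIRST = { ε }
  X → e X Y: FIRST = { 'e' }
Productions for Y:
  Y → Y id: FIRST = { 'e' }
  Y → e ,: FIRST = { 'e' }
  Y → Y T: FIRST = { 'e' }
T has only one production, so no FIRST/FIRST conflict is possible there.

Conflict for X: X → Y e X and X → Y T
  Overlap: { 'e' }
Conflict for X: X → Y e X and X → e X Y
  Overlap: { 'e' }
Conflict for X: X → Y T and X → e X Y
  Overlap: { 'e' }
Conflict for Y: Y → Y id and Y → e ,
  Overlap: { 'e' }
Conflict for Y: Y → Y id and Y → Y T
  Overlap: { 'e' }
Conflict for Y: Y → e , and Y → Y T
  Overlap: { 'e' }

Answer: Yes. X → Y e X / X → Y T on { 'e' }; X → Y e X / X → e X Y on { 'e' }; X → Y T / X → e X Y on { 'e' }; Y → Y id / Y → e ',' on { 'e' }; Y → Y id / Y → Y T on { 'e' }; Y → e ',' / Y → Y T on { 'e' }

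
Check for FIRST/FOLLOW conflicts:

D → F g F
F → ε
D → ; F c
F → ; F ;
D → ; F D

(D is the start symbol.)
Nullable non-terminals: F.

F: nullable alternative(s) F → ε; FOLLOW(F) = { $, ';', 'c', 'g' }
  F → ε: FIRST \ {ε} = { } — this is the only nullable alternative, skip
  F → ; F ;: FIRST \ {ε} = { ';' } — overlaps FOLLOW(F) on { ';' }: CONFLICT

D has no nullable alternative, so no FIRST/FOLLOW check is needed there.

So the grammar has 1 FIRST/FOLLOW conflict (marked CONFLICT above).

Answer: Yes. F → ';' F ';' with FOLLOW(F) on { ';' }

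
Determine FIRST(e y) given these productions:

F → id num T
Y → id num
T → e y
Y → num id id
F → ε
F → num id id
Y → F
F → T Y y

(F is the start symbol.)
{ 'e' }

To compute FIRST(e y), process the symbols left to right:
Symbol e is a terminal. Add 'e' and stop.
FIRST(e y) = { 'e' }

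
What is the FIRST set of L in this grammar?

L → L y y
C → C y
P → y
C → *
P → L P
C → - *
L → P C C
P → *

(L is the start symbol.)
{ '*', 'y' }

To compute FIRST(L), examine every production with L on the left-hand side, reading each right-hand side left to right until a non-nullable symbol is reached.

FIRST sets of the other non-terminals involved (by the same procedure, iterated to a fixed point):
  FIRST(P) = { '*', 'y' }

From L → L y y:
  - L is the symbol being defined: contributes nothing new
    L is not nullable, so stop
From L → P C C:
  - P is a non-terminal: add FIRST(P) \ {ε} = { '*', 'y' }
    P is not nullable, so stop

Collecting: FIRST(L) = { '*', 'y' }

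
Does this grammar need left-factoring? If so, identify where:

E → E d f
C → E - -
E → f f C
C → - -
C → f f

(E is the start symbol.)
No, left-factoring is not needed

Left-factoring is needed when two productions for the same non-terminal
share a common prefix on the right-hand side.

Productions for E:
  E → E d f
  E → f f C
Productions for C:
  C → E - -
  C → - -
  C → f f

No common prefixes found.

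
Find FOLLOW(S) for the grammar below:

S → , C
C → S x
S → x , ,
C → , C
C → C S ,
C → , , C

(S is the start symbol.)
S is the start symbol, so $ ∈ FOLLOW(S).
In C → S x: S is followed by x, add FIRST(x) \ {ε} = { 'x' }
In C → C S ,: S is followed by ',', add FIRST(',') \ {ε} = { ',' }

Taking the union: FOLLOW(S) = { $, ',', 'x' }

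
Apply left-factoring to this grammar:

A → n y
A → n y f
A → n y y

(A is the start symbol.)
Left-factoring transforms A → αβ₁ | αβ₂ into A → αA' and A' → β₁ | β₂
(α is the longest common prefix among the alternatives). Repeat until
no nonterminal has two alternatives with a common prefix.

Round 1: A has alternatives sharing prefix 'n y'. Introduce A': A → n y A'
  Add: A' → ε
  Add: A' → f
  Add: A' → y

No remaining common prefixes — done.

Resulting grammar:
A → n y A'
A' → ε
A' → f
A' → y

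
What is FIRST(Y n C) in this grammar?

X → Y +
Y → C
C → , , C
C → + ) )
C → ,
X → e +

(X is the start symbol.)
{ '+', ',' }

FIRST sets of the non-terminals involved (from the grammar, by fixed-point iteration):
  FIRST(Y) = { '+', ',' }

To compute FIRST(Y n C), process the symbols left to right:
Symbol Y is a non-terminal. Add FIRST(Y) \ {ε} = { '+', ',' }
Y is not nullable (ε ∉ FIRST(Y)), so stop here.
FIRST(Y n C) = { '+', ',' }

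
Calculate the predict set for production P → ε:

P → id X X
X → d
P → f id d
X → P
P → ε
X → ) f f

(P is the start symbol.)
{ $, ')', 'd', 'f', 'id' }

PREDICT(P → ε) = (FIRST(RHS) \ {ε}) ∪ (FOLLOW(P) if ε ∈ FIRST(RHS), i.e. RHS ⇒* ε)
The right-hand side is ε (FIRST(ε) = { ε }), so the predict set is FOLLOW(P) = { $, ')', 'd', 'f', 'id' }
PREDICT(P → ε) = { $, ')', 'd', 'f', 'id' }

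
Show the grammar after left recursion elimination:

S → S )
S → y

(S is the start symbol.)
S → y S'
S' → ) S'
S' → ε

S is directly left-recursive. The standard transformation for
  A → A α₁ | ... | A α_m | β₁ | ... | β_n
is
  A  → β₁ A' | ... | β_n A'
  A' → α₁ A' | ... | α_m A' | ε

S → y becomes S → y S'
S → S ) becomes S' → ) S'
Add S' → ε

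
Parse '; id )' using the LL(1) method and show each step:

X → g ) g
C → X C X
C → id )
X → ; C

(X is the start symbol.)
LL(1) parsing maintains a stack (initially the start symbol over $) and the input. At each step: if the stack top is a terminal, match it against the current input token; if it is a non-terminal N, replace it with the RHS of M[N, lookahead] (the unique production whose predict set contains the lookahead).

Stack is shown with the top on the left.

Stack   Input     Action
------------------------
X $     ; id ) $  output X → ; C
; C $   ; id ) $  match ';'
C $     id ) $    output C → id )
id ) $  id ) $    match 'id'
) $     ) $       match ')'
$       $         accept

The string is accepted.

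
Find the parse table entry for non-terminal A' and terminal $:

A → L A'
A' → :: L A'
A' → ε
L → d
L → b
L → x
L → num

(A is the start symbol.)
To find M[A', $], we find productions for A' where $ is in the predict set (PREDICT(N → α) = (FIRST(α) \ {ε}) ∪ (FOLLOW(N) if α ⇒* ε)).

Relevant sets:
  FOLLOW(A') = { $ }

A' → :: L A': PREDICT = { '::' }
A' → ε: PREDICT = { $ }
  $ is in predict set, so this production goes in M[A', $]

M[A', $] = A' → ε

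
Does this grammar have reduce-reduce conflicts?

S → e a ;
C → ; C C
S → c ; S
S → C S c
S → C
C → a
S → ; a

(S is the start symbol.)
Yes — I15: [C → a .] vs [S → ; a .]

A reduce-reduce conflict occurs when an LR(0) state has two complete items [A → α .] and [B → β .] — both call for a reduction, and with no lookahead the parser cannot choose between them.

Augment with S' → S and build the canonical LR(0) collection (I0 = CLOSURE({[S' → . S]}), then GOTO on every symbol after a dot until no new states appear). It has 17 states:
  I0: { [C → . ; C C], [C → . a], [S → . ; a], [S → . C S c], [S → . C], [S → . c ; S], [S → . e a ;], [S' → . S] }  — shift
  I1: { [C → . ; C C], [C → . a], [C → ; . C C], [S → ; . a] }  — shift
  I2: { [C → . ; C C], [C → . a], [S → . ; a], [S → . C S c], [S → . C], [S → . c ; S], [S → . e a ;], [S → C . S c], [S → C .] }  — shift, reduce
  I3: { [S' → S .] }  — accept
  I4: { [C → a .] }  — reduce
  I5: { [S → c . ; S] }  — shift
  I6: { [S → e . a ;] }  — shift
  I7: { [S → e a . ;] }  — shift
  I8: { [S → e a ; .] }  — reduce
  I9: { [C → . ; C C], [C → . a], [S → . ; a], [S → . C S c], [S → . C], [S → . c ; S], [S → . e a ;], [S → c ; . S] }  — shift
  I10: { [S → c ; S .] }  — reduce
  I11: { [S → C S . c] }  — shift
  I12: { [S → C S c .] }  — reduce
  I13: { [C → . ; C C], [C → . a], [C → ; . C C] }  — shift
  I14: { [C → . ; C C], [C → . a], [C → ; C . C] }  — shift
  I15: { [C → a .], [S → ; a .] }  — 2 reduces
  I16: { [C → ; C C .] }  — reduce

I15 contains complete items [C → a .], [S → ; a .] — reduce-reduce conflict.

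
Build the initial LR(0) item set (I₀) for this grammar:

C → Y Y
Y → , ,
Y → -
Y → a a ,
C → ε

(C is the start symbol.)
{ [C → . Y Y], [C → .], [C' → . C], [Y → . , ,], [Y → . -], [Y → . a a ,] }

First, augment the grammar with C' → C
I₀ = CLOSURE({ [C' → . C] }):
  [C' → . C] has the dot before C: add [C → . Y Y], [C → .]
  [C → . Y Y] has the dot before Y: add [Y → . , ,], [Y → . -], [Y → . a a ,]
No further items can be added.

I₀ = { [C → . Y Y], [C → .], [C' → . C], [Y → . , ,], [Y → . -], [Y → . a a ,] }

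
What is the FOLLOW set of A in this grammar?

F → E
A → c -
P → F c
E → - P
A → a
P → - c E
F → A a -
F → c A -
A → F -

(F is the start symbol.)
{ '-', 'a' }

In F → A a -: A is followed by a '-', add FIRST(a '-') \ {ε} = { 'a' }
In F → c A -: A is followed by '-', add FIRST('-') \ {ε} = { '-' }

Taking the union: FOLLOW(A) = { '-', 'a' }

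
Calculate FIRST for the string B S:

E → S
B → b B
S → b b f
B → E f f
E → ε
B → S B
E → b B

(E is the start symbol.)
FIRST sets of the non-terminals involved (from the grammar, by fixed-point iteration):
  FIRST(B) = { 'b', 'f' }

To compute FIRST(B S), process the symbols left to right:
Symbol B is a non-terminal. Add FIRST(B) \ {ε} = { 'b', 'f' }
B is not nullable (ε ∉ FIRST(B)), so stop here.
FIRST(B S) = { 'b', 'f' }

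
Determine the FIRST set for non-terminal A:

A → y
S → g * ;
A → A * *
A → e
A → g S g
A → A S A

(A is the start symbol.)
From A → y:
  - y is a terminal: add 'y' and stop
From A → A * *:
  - A is the symbol being defined: contributes nothing new
    A is not nullable, so stop
From A → e:
  - e is a terminal: add 'e' and stop
From A → g S g:
  - g is a terminal: add 'g' and stop
From A → A S A:
  - A is the symbol being defined: contributes nothing new
    A is not nullable, so stop

Collecting: FIRST(A) = { 'e', 'g', 'y' }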